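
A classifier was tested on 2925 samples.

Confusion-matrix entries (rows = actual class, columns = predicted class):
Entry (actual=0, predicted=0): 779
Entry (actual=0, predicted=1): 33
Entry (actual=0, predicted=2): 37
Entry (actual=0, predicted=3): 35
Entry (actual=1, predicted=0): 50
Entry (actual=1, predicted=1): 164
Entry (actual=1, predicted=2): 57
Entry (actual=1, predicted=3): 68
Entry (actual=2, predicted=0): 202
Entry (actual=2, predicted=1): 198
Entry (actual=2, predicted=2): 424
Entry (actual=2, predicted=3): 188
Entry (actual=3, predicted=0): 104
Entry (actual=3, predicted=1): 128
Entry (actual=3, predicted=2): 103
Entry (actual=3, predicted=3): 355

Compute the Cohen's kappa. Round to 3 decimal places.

0.442

Observed agreement pₒ = trace/N = 1722/2925 = 0.5887
Expected agreement pₑ = Σ (rowᵢ·colᵢ)/N² = (884·1135 + 339·523 + 1012·621 + 690·646)/2925² = 0.2635
κ = (pₒ − pₑ)/(1 − pₑ) = (0.5887 − 0.2635)/(1 − 0.2635) = 0.442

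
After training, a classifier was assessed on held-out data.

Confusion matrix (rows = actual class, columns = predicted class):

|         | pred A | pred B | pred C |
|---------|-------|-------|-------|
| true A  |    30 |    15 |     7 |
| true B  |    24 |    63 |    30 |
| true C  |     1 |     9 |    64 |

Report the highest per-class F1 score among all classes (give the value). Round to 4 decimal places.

Per-class F1 score (2·TP/(2·TP+FP+FN)):
  A: TP=30, FP=24+1=25, FN=15+7=22 → 60/107 = 0.56075
  B: TP=63, FP=15+9=24, FN=24+30=54 → 126/204 = 0.61765
  C: TP=64, FP=7+30=37, FN=1+9=10 → 128/175 = 0.73143
Highest is class 'C' with F1 score = 0.7314.

0.7314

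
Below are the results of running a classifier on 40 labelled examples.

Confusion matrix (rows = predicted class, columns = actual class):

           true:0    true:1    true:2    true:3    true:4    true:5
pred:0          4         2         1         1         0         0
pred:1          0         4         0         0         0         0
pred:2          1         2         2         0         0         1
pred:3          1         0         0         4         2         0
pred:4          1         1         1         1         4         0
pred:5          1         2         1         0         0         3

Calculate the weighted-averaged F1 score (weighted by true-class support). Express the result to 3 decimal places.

0.525

Per-class F1 score (2·TP/(2·TP+FP+FN)):
  0: TP=4, FP=2+1+1+0+0=4, FN=0+1+1+1+1=4 → 8/16 = 0.5000
  1: TP=4, FP=0+0+0+0+0=0, FN=2+2+0+1+2=7 → 8/15 = 0.5333
  2: TP=2, FP=1+2+0+0+1=4, FN=1+0+0+1+1=3 → 4/11 = 0.3636
  3: TP=4, FP=1+0+0+2+0=3, FN=1+0+0+1+0=2 → 8/13 = 0.6154
  4: TP=4, FP=1+1+1+1+0=4, FN=0+0+0+2+0=2 → 8/14 = 0.5714
  5: TP=3, FP=1+2+1+0+0=4, FN=0+0+1+0+0=1 → 6/11 = 0.5455
Weighted-F1 score = Σ (supportᵢ/N)·F1 scoreᵢ with N=40: (8/40)·0.5000 + (11/40)·0.5333 + (5/40)·0.3636 + (6/40)·0.6154 + (6/40)·0.5714 + (4/40)·0.5455 = 0.525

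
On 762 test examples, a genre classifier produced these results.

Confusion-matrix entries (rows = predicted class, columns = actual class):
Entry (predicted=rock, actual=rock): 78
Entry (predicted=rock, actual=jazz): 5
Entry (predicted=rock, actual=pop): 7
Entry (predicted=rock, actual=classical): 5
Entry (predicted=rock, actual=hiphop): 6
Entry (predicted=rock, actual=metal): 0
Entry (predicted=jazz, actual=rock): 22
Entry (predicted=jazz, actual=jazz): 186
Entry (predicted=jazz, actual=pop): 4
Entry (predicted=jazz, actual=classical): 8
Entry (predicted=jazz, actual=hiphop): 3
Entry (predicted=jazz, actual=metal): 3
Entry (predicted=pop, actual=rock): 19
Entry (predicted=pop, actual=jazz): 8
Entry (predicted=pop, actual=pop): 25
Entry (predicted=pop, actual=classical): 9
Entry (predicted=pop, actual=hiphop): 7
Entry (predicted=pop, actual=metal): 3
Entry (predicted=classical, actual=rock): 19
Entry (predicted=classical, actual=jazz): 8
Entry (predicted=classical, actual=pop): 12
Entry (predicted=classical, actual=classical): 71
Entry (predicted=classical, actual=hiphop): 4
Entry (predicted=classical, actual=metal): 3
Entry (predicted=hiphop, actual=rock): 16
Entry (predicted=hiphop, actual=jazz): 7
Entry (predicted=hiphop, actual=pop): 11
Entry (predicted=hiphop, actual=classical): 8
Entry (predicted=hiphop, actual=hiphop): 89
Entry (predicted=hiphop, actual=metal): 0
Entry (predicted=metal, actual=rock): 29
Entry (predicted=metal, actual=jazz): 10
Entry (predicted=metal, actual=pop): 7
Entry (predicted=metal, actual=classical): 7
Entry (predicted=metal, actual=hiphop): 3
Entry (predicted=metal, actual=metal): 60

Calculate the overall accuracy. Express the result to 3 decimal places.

Accuracy = trace / total = (78+186+25+71+89+60=509) / 762 = 509/762 = 0.668

0.668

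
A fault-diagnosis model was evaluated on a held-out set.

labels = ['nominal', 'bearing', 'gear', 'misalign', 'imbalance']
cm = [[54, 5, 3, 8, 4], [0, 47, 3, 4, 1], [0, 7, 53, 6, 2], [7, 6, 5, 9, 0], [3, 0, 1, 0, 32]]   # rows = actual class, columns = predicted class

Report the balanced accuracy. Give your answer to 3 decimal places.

0.717

Balanced accuracy = mean of per-class recall.
  nominal: recall = 54/74 = 0.7297
  bearing: recall = 47/55 = 0.8545
  gear: recall = 53/68 = 0.7794
  misalign: recall = 9/27 = 0.3333
  imbalance: recall = 32/36 = 0.8889
Mean = (0.7297 + 0.8545 + 0.7794 + 0.3333 + 0.8889) / 5 = 0.717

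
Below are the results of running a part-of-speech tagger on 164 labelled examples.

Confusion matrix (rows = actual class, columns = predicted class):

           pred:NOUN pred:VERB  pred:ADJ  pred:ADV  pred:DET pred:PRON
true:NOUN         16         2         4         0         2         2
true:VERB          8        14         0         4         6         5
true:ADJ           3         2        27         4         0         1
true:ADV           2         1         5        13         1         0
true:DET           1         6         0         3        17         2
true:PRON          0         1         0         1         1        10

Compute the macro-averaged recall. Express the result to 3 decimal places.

Per-class recall (TP/(TP+FN)):
  NOUN: TP=16, FN=2+4+0+2+2=10 → 16/26 = 0.6154
  VERB: TP=14, FN=8+0+4+6+5=23 → 14/37 = 0.3784
  ADJ: TP=27, FN=3+2+4+0+1=10 → 27/37 = 0.7297
  ADV: TP=13, FN=2+1+5+1+0=9 → 13/22 = 0.5909
  DET: TP=17, FN=1+6+0+3+2=12 → 17/29 = 0.5862
  PRON: TP=10, FN=0+1+0+1+1=3 → 10/13 = 0.7692
Macro-recall = mean = (0.6154 + 0.3784 + 0.7297 + 0.5909 + 0.5862 + 0.7692) / 6 = 0.612

0.612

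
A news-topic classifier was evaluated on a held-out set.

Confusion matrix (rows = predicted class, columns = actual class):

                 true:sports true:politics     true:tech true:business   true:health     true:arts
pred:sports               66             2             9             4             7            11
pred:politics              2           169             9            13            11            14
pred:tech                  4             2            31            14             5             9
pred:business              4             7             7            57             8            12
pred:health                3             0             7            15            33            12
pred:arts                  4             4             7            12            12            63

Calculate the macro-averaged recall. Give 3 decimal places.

Per-class recall (TP/(TP+FN)):
  sports: TP=66, FN=2+4+4+3+4=17 → 66/83 = 0.7952
  politics: TP=169, FN=2+2+7+0+4=15 → 169/184 = 0.9185
  tech: TP=31, FN=9+9+7+7+7=39 → 31/70 = 0.4429
  business: TP=57, FN=4+13+14+15+12=58 → 57/115 = 0.4957
  health: TP=33, FN=7+11+5+8+12=43 → 33/76 = 0.4342
  arts: TP=63, FN=11+14+9+12+12=58 → 63/121 = 0.5207
Macro-recall = mean = (0.7952 + 0.9185 + 0.4429 + 0.4957 + 0.4342 + 0.5207) / 6 = 0.601

0.601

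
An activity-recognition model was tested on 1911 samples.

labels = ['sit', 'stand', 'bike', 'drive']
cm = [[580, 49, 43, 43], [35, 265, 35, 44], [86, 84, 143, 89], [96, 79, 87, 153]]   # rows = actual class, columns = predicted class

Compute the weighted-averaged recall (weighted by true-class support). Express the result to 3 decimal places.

0.597

Per-class recall (TP/(TP+FN)):
  sit: TP=580, FN=49+43+43=135 → 580/715 = 0.8112
  stand: TP=265, FN=35+35+44=114 → 265/379 = 0.6992
  bike: TP=143, FN=86+84+89=259 → 143/402 = 0.3557
  drive: TP=153, FN=96+79+87=262 → 153/415 = 0.3687
Weighted-recall = Σ (supportᵢ/N)·recallᵢ with N=1911: (715/1911)·0.8112 + (379/1911)·0.6992 + (402/1911)·0.3557 + (415/1911)·0.3687 = 0.597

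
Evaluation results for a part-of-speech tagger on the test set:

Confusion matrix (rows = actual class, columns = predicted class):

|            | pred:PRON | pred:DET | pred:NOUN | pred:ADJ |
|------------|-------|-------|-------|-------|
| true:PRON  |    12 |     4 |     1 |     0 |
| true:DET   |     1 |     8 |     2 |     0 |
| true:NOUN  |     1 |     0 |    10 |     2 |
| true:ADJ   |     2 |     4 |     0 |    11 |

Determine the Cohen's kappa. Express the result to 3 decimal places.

0.610

Observed agreement pₒ = trace/N = 41/58 = 0.7069
Expected agreement pₑ = Σ (rowᵢ·colᵢ)/N² = (17·16 + 11·16 + 13·13 + 17·13)/58² = 0.2491
κ = (pₒ − pₑ)/(1 − pₑ) = (0.7069 − 0.2491)/(1 − 0.2491) = 0.610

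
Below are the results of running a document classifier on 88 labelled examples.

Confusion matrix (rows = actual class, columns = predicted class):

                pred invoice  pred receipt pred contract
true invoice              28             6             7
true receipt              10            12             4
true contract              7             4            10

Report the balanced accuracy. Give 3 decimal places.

Balanced accuracy = mean of per-class recall.
  invoice: recall = 28/41 = 0.6829
  receipt: recall = 12/26 = 0.4615
  contract: recall = 10/21 = 0.4762
Mean = (0.6829 + 0.4615 + 0.4762) / 3 = 0.540

0.540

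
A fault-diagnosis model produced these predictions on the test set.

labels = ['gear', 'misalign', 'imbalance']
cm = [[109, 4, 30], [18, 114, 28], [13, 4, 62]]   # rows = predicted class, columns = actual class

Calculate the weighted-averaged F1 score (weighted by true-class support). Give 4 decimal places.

0.7363

Per-class F1 score (2·TP/(2·TP+FP+FN)):
  gear: TP=109, FP=4+30=34, FN=18+13=31 → 218/283 = 0.77032
  misalign: TP=114, FP=18+28=46, FN=4+4=8 → 228/282 = 0.80851
  imbalance: TP=62, FP=13+4=17, FN=30+28=58 → 124/199 = 0.62312
Weighted-F1 score = Σ (supportᵢ/N)·F1 scoreᵢ with N=382: (140/382)·0.77032 + (122/382)·0.80851 + (120/382)·0.62312 = 0.7363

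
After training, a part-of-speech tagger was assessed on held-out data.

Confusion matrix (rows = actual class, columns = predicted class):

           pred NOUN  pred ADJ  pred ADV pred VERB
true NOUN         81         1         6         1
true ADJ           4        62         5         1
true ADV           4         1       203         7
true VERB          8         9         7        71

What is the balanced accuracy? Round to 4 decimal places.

Balanced accuracy = mean of per-class recall.
  NOUN: recall = 81/89 = 0.91011
  ADJ: recall = 62/72 = 0.86111
  ADV: recall = 203/215 = 0.94419
  VERB: recall = 71/95 = 0.74737
Mean = (0.91011 + 0.86111 + 0.94419 + 0.74737) / 4 = 0.8657

0.8657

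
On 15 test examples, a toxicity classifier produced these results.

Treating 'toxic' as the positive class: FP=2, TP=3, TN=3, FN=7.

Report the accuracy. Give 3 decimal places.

0.400

Accuracy = (TP+TN)/N = (3+3)/15 = 0.400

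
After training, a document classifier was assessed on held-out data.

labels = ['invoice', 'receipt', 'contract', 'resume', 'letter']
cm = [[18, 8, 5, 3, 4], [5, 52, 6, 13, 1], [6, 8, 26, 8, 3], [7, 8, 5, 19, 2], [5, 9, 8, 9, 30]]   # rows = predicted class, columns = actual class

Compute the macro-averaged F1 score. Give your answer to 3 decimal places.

0.523

Per-class F1 score (2·TP/(2·TP+FP+FN)):
  invoice: TP=18, FP=8+5+3+4=20, FN=5+6+7+5=23 → 36/79 = 0.4557
  receipt: TP=52, FP=5+6+13+1=25, FN=8+8+8+9=33 → 104/162 = 0.6420
  contract: TP=26, FP=6+8+8+3=25, FN=5+6+5+8=24 → 52/101 = 0.5149
  resume: TP=19, FP=7+8+5+2=22, FN=3+13+8+9=33 → 38/93 = 0.4086
  letter: TP=30, FP=5+9+8+9=31, FN=4+1+3+2=10 → 60/101 = 0.5941
Macro-F1 score = mean = (0.4557 + 0.6420 + 0.5149 + 0.4086 + 0.5941) / 5 = 0.523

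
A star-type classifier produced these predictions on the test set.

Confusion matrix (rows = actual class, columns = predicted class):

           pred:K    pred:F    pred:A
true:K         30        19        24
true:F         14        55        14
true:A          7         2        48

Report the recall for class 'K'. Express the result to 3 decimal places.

Treat 'K' as positive and all other classes as negative.
recall = TP/(TP+FN).
K: TP=30, FN=19+24=43 → 30/73 = 0.4110

0.411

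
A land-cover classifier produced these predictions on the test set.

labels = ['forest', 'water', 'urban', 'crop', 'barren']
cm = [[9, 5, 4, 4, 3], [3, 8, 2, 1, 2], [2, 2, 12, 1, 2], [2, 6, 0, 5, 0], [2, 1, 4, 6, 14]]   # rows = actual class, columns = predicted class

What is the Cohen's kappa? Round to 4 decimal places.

Observed agreement pₒ = trace/N = 48/100 = 0.48000
Expected agreement pₑ = Σ (rowᵢ·colᵢ)/N² = (25·18 + 16·22 + 19·22 + 13·17 + 27·21)/100² = 0.20080
κ = (pₒ − pₑ)/(1 − pₑ) = (0.48000 − 0.20080)/(1 − 0.20080) = 0.3493

0.3493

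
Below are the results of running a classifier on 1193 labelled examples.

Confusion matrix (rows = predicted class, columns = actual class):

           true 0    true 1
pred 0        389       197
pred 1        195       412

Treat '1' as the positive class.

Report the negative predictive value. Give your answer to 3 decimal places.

NPV = TN/(TN+FN) = 389/(389+197) = 0.664

0.664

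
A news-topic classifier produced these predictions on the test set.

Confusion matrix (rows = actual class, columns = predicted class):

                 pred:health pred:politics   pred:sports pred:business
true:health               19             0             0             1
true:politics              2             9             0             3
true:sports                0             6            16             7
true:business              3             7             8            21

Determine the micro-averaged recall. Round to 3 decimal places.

Micro-averaging pools counts across classes: ΣTP=65, ΣFP=37, ΣFN=37.
Micro-recall = TP/(TP+FN) on pooled counts = 0.637 (equals overall accuracy in single-label multiclass).

0.637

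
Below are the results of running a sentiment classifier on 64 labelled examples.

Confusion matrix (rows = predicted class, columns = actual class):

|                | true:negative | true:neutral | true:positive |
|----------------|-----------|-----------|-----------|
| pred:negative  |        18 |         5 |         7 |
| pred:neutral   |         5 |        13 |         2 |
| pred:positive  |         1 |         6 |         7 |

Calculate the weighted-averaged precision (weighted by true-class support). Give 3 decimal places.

0.594

Per-class precision (TP/(TP+FP)):
  negative: TP=18, FP=5+7=12 → 18/30 = 0.6000
  neutral: TP=13, FP=5+2=7 → 13/20 = 0.6500
  positive: TP=7, FP=1+6=7 → 7/14 = 0.5000
Weighted-precision = Σ (supportᵢ/N)·precisionᵢ with N=64: (24/64)·0.6000 + (24/64)·0.6500 + (16/64)·0.5000 = 0.594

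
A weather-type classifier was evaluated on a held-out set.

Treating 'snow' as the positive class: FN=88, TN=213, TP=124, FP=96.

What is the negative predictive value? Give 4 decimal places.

0.7076

NPV = TN/(TN+FN) = 213/(213+88) = 0.7076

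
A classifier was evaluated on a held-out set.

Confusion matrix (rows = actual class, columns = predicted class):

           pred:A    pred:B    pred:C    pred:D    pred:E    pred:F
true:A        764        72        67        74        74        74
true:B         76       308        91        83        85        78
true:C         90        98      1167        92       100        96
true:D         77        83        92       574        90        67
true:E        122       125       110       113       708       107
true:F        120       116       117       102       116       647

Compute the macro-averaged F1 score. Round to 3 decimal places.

0.578

Per-class F1 score (2·TP/(2·TP+FP+FN)):
  A: TP=764, FP=76+90+77+122+120=485, FN=72+67+74+74+74=361 → 1528/2374 = 0.6436
  B: TP=308, FP=72+98+83+125+116=494, FN=76+91+83+85+78=413 → 616/1523 = 0.4045
  C: TP=1167, FP=67+91+92+110+117=477, FN=90+98+92+100+96=476 → 2334/3287 = 0.7101
  D: TP=574, FP=74+83+92+113+102=464, FN=77+83+92+90+67=409 → 1148/2021 = 0.5680
  E: TP=708, FP=74+85+100+90+116=465, FN=122+125+110+113+107=577 → 1416/2458 = 0.5761
  F: TP=647, FP=74+78+96+67+107=422, FN=120+116+117+102+116=571 → 1294/2287 = 0.5658
Macro-F1 score = mean = (0.6436 + 0.4045 + 0.7101 + 0.5680 + 0.5761 + 0.5658) / 6 = 0.578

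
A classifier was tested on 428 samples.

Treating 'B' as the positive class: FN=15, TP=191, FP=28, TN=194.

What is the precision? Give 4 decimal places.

0.8721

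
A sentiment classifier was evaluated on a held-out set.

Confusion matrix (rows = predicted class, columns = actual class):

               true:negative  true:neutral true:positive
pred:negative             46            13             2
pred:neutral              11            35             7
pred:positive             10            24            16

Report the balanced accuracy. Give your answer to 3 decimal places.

Balanced accuracy = mean of per-class recall.
  negative: recall = 46/67 = 0.6866
  neutral: recall = 35/72 = 0.4861
  positive: recall = 16/25 = 0.6400
Mean = (0.6866 + 0.4861 + 0.6400) / 3 = 0.604

0.604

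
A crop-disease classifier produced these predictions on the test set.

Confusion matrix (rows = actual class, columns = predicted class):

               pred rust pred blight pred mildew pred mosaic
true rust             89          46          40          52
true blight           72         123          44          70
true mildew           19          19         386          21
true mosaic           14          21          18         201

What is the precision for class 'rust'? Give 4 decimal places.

0.4588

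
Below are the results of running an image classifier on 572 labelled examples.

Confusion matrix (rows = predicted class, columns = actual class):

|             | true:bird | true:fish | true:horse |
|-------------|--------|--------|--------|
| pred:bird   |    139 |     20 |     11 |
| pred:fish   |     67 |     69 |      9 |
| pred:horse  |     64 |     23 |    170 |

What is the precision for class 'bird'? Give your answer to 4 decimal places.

Treat 'bird' as positive and all other classes as negative.
precision = TP/(TP+FP).
bird: TP=139, FP=20+11=31 → 139/170 = 0.81765

0.8176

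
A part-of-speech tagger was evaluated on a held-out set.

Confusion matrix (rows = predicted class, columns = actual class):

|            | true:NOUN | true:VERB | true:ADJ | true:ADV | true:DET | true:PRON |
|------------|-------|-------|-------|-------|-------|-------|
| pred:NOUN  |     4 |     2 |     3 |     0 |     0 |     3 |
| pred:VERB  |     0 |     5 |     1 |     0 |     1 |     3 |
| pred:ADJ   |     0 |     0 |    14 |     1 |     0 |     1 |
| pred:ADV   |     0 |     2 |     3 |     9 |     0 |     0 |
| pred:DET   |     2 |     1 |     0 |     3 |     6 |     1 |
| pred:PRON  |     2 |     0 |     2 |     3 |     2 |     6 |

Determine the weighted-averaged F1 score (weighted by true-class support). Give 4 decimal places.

0.5627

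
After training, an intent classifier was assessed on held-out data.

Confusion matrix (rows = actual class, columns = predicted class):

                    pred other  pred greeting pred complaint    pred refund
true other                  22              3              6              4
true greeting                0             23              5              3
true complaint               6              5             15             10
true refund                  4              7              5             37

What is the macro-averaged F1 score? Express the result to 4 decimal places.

0.6157

Per-class F1 score (2·TP/(2·TP+FP+FN)):
  other: TP=22, FP=0+6+4=10, FN=3+6+4=13 → 44/67 = 0.65672
  greeting: TP=23, FP=3+5+7=15, FN=0+5+3=8 → 46/69 = 0.66667
  complaint: TP=15, FP=6+5+5=16, FN=6+5+10=21 → 30/67 = 0.44776
  refund: TP=37, FP=4+3+10=17, FN=4+7+5=16 → 74/107 = 0.69159
Macro-F1 score = mean = (0.65672 + 0.66667 + 0.44776 + 0.69159) / 4 = 0.6157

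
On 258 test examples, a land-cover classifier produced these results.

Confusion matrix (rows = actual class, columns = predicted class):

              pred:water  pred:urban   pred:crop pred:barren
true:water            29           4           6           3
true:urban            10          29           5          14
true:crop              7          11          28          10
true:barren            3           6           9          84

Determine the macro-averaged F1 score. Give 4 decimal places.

0.6254

Per-class F1 score (2·TP/(2·TP+FP+FN)):
  water: TP=29, FP=10+7+3=20, FN=4+6+3=13 → 58/91 = 0.63736
  urban: TP=29, FP=4+11+6=21, FN=10+5+14=29 → 58/108 = 0.53704
  crop: TP=28, FP=6+5+9=20, FN=7+11+10=28 → 56/104 = 0.53846
  barren: TP=84, FP=3+14+10=27, FN=3+6+9=18 → 168/213 = 0.78873
Macro-F1 score = mean = (0.63736 + 0.53704 + 0.53846 + 0.78873) / 4 = 0.6254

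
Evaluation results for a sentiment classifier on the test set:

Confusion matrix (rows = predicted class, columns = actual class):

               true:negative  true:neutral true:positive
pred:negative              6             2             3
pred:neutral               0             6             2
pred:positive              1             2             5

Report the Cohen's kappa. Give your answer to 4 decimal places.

0.4512

Observed agreement pₒ = trace/N = 17/27 = 0.62963
Expected agreement pₑ = Σ (rowᵢ·colᵢ)/N² = (7·11 + 10·8 + 10·8)/27² = 0.32510
κ = (pₒ − pₑ)/(1 − pₑ) = (0.62963 − 0.32510)/(1 − 0.32510) = 0.4512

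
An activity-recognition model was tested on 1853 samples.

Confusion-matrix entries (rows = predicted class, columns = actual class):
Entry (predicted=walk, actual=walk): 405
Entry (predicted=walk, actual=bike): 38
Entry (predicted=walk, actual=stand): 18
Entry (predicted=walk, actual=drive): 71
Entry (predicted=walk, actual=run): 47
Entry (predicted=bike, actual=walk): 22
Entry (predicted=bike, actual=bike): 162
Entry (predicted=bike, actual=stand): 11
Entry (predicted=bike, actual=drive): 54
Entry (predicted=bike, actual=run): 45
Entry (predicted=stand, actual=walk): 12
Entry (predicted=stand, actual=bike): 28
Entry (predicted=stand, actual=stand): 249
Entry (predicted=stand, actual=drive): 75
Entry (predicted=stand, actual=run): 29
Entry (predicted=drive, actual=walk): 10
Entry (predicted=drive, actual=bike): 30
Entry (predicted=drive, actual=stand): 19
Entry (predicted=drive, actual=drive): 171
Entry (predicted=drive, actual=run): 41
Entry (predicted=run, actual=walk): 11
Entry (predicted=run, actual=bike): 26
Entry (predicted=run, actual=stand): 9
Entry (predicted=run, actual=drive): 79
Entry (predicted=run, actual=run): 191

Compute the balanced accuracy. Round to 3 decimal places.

0.637

Balanced accuracy = mean of per-class recall.
  walk: recall = 405/460 = 0.8804
  bike: recall = 162/284 = 0.5704
  stand: recall = 249/306 = 0.8137
  drive: recall = 171/450 = 0.3800
  run: recall = 191/353 = 0.5411
Mean = (0.8804 + 0.5704 + 0.8137 + 0.3800 + 0.5411) / 5 = 0.637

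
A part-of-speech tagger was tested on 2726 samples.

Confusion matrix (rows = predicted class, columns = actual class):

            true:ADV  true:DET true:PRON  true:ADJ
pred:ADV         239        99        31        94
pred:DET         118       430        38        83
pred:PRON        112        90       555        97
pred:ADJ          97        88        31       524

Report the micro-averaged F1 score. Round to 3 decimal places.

Micro-averaging pools counts across classes: ΣTP=1748, ΣFP=978, ΣFN=978.
Micro-F1 score = 2·TP/(2·TP+FP+FN) on pooled counts = 0.641 (equals overall accuracy in single-label multiclass).

0.641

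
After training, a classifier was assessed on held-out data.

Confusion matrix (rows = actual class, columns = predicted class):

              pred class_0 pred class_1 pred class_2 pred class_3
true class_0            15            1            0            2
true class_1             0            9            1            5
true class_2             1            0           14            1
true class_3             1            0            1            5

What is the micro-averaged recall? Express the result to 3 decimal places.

0.768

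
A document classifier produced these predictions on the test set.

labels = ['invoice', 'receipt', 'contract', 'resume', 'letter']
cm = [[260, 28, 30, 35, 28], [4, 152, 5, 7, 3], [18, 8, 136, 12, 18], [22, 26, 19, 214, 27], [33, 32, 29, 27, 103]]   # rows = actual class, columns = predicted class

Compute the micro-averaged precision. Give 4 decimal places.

0.6779

Micro-averaging pools counts across classes: ΣTP=865, ΣFP=411, ΣFN=411.
Micro-precision = TP/(TP+FP) on pooled counts = 0.6779 (equals overall accuracy in single-label multiclass).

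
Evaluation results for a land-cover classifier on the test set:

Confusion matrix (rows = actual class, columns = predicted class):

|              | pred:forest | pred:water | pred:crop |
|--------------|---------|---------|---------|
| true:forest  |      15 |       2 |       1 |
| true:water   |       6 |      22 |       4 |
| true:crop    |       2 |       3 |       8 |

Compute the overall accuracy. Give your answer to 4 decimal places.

0.7143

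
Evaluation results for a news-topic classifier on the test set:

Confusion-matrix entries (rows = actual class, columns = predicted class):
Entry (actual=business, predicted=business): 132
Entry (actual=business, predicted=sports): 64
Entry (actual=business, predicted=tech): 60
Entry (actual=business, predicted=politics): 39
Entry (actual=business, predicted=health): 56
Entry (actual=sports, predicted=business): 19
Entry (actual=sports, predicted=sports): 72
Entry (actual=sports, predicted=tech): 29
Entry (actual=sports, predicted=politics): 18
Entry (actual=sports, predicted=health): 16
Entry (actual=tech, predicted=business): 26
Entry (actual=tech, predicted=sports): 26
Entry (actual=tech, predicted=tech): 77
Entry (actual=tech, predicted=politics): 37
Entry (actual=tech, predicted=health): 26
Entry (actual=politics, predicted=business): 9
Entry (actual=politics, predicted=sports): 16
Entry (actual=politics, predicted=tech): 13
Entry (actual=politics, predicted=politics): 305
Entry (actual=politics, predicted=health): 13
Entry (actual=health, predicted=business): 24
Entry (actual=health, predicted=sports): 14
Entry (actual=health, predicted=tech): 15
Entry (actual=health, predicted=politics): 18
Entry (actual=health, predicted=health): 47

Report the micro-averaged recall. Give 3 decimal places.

Micro-averaging pools counts across classes: ΣTP=633, ΣFP=538, ΣFN=538.
Micro-recall = TP/(TP+FN) on pooled counts = 0.541 (equals overall accuracy in single-label multiclass).

0.541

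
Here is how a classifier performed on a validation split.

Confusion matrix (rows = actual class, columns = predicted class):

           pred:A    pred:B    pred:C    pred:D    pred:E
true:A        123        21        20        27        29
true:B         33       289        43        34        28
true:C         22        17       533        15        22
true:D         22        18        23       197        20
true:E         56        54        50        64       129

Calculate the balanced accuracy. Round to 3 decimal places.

0.636

Balanced accuracy = mean of per-class recall.
  A: recall = 123/220 = 0.5591
  B: recall = 289/427 = 0.6768
  C: recall = 533/609 = 0.8752
  D: recall = 197/280 = 0.7036
  E: recall = 129/353 = 0.3654
Mean = (0.5591 + 0.6768 + 0.8752 + 0.7036 + 0.3654) / 5 = 0.636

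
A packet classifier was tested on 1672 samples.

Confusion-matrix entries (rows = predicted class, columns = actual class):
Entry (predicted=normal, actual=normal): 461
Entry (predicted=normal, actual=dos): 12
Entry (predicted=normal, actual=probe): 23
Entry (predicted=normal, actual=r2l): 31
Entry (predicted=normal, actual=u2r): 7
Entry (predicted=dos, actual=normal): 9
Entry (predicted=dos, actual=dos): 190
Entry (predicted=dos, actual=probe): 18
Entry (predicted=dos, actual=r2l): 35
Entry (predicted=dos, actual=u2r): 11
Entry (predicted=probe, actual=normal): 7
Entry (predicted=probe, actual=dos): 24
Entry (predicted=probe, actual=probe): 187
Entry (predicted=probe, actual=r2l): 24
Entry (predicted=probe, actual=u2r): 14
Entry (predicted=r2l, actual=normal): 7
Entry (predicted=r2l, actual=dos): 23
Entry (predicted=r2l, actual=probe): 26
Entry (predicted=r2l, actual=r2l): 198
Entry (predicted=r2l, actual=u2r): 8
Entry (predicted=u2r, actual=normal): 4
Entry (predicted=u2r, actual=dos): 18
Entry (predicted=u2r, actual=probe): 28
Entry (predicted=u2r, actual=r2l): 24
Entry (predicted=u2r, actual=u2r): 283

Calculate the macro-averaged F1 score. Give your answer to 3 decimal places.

0.767

Per-class F1 score (2·TP/(2·TP+FP+FN)):
  normal: TP=461, FP=12+23+31+7=73, FN=9+7+7+4=27 → 922/1022 = 0.9022
  dos: TP=190, FP=9+18+35+11=73, FN=12+24+23+18=77 → 380/530 = 0.7170
  probe: TP=187, FP=7+24+24+14=69, FN=23+18+26+28=95 → 374/538 = 0.6952
  r2l: TP=198, FP=7+23+26+8=64, FN=31+35+24+24=114 → 396/574 = 0.6899
  u2r: TP=283, FP=4+18+28+24=74, FN=7+11+14+8=40 → 566/680 = 0.8324
Macro-F1 score = mean = (0.9022 + 0.7170 + 0.6952 + 0.6899 + 0.8324) / 5 = 0.767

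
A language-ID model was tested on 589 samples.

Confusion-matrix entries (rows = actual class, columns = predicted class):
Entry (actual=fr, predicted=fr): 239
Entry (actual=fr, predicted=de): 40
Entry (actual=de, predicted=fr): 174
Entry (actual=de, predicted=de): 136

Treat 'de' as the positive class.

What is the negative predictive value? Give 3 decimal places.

NPV = TN/(TN+FN) = 239/(239+174) = 0.579

0.579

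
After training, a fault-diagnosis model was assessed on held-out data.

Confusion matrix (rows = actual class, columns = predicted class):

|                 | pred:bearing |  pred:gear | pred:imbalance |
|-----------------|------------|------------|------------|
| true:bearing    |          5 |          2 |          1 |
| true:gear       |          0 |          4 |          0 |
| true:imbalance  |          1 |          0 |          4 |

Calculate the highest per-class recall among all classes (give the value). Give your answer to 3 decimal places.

Per-class recall (TP/(TP+FN)):
  bearing: TP=5, FN=2+1=3 → 5/8 = 0.6250
  gear: TP=4, FN=0+0=0 → 4/4 = 1.0000
  imbalance: TP=4, FN=1+0=1 → 4/5 = 0.8000
Highest is class 'gear' with recall = 1.000.

1.000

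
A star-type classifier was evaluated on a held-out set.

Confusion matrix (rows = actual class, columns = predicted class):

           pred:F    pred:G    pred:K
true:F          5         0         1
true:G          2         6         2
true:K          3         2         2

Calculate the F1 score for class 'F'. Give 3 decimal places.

0.625

One-vs-rest for 'F': TP = diagonal; FP = other classes predicted 'F'; FN = 'F' predicted as other.
F1 score = 2·TP/(2·TP+FP+FN).
F: TP=5, FP=2+3=5, FN=0+1=1 → 10/16 = 0.6250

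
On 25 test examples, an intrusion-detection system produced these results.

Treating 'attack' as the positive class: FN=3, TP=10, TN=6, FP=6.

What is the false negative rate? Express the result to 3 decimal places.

FNR = FN/(FN+TP) = 3/(3+10) = 0.231

0.231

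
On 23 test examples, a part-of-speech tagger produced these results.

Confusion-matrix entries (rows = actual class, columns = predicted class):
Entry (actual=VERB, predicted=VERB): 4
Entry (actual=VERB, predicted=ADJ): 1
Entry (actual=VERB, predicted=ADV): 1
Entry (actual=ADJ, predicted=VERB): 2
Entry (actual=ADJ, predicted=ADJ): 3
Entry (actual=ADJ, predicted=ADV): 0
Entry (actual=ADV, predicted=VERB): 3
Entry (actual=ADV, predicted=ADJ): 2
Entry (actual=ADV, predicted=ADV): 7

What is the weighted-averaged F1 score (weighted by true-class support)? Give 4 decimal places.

0.6229

Per-class F1 score (2·TP/(2·TP+FP+FN)):
  VERB: TP=4, FP=2+3=5, FN=1+1=2 → 8/15 = 0.53333
  ADJ: TP=3, FP=1+2=3, FN=2+0=2 → 6/11 = 0.54545
  ADV: TP=7, FP=1+0=1, FN=3+2=5 → 14/20 = 0.70000
Weighted-F1 score = Σ (supportᵢ/N)·F1 scoreᵢ with N=23: (6/23)·0.53333 + (5/23)·0.54545 + (12/23)·0.70000 = 0.6229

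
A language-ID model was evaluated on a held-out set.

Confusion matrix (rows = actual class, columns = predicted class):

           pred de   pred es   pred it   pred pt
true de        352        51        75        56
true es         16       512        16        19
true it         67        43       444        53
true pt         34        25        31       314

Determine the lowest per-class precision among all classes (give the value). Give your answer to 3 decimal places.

0.710

Per-class precision (TP/(TP+FP)):
  de: TP=352, FP=16+67+34=117 → 352/469 = 0.7505
  es: TP=512, FP=51+43+25=119 → 512/631 = 0.8114
  it: TP=444, FP=75+16+31=122 → 444/566 = 0.7845
  pt: TP=314, FP=56+19+53=128 → 314/442 = 0.7104
Lowest is class 'pt' with precision = 0.710.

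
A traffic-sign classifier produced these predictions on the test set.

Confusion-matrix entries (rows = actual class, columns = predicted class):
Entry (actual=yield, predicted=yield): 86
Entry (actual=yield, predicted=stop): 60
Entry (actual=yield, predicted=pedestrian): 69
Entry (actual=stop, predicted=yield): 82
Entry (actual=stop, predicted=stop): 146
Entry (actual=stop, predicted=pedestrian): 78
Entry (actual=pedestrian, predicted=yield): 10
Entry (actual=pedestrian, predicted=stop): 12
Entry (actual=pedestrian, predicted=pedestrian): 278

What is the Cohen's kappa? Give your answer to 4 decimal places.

0.4218

Observed agreement pₒ = trace/N = 510/821 = 0.62119
Expected agreement pₑ = Σ (rowᵢ·colᵢ)/N² = (215·178 + 306·218 + 300·425)/821² = 0.34490
κ = (pₒ − pₑ)/(1 − pₑ) = (0.62119 − 0.34490)/(1 − 0.34490) = 0.4218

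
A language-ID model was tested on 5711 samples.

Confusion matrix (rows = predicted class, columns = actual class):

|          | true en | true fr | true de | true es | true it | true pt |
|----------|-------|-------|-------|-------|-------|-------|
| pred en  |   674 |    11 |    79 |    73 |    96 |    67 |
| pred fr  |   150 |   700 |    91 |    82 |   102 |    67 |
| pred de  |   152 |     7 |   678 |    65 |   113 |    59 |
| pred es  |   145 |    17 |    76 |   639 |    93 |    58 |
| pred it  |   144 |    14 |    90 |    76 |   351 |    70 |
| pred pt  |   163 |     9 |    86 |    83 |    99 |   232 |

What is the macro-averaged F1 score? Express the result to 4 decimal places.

Per-class F1 score (2·TP/(2·TP+FP+FN)):
  en: TP=674, FP=11+79+73+96+67=326, FN=150+152+145+144+163=754 → 1348/2428 = 0.55519
  fr: TP=700, FP=150+91+82+102+67=492, FN=11+7+17+14+9=58 → 1400/1950 = 0.71795
  de: TP=678, FP=152+7+65+113+59=396, FN=79+91+76+90+86=422 → 1356/2174 = 0.62374
  es: TP=639, FP=145+17+76+93+58=389, FN=73+82+65+76+83=379 → 1278/2046 = 0.62463
  it: TP=351, FP=144+14+90+76+70=394, FN=96+102+113+93+99=503 → 702/1599 = 0.43902
  pt: TP=232, FP=163+9+86+83+99=440, FN=67+67+59+58+70=321 → 464/1225 = 0.37878
Macro-F1 score = mean = (0.55519 + 0.71795 + 0.62374 + 0.62463 + 0.43902 + 0.37878) / 6 = 0.5566

0.5566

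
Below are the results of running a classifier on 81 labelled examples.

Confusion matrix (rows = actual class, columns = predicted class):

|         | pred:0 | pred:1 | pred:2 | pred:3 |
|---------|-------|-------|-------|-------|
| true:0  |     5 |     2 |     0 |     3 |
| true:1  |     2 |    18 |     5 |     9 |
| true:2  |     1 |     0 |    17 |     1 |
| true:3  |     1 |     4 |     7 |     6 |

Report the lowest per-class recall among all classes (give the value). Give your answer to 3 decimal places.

0.333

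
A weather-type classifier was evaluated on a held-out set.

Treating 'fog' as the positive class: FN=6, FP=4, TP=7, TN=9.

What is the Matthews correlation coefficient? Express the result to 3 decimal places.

0.234

MCC = (TP·TN − FP·FN) / √((TP+FP)(TP+FN)(TN+FP)(TN+FN))
Numerator = 7·9 − 4·6 = 39
Denominator = √(11·13·13·15) = √27885 = 166.9880
MCC = 39 / 166.9880 = 0.234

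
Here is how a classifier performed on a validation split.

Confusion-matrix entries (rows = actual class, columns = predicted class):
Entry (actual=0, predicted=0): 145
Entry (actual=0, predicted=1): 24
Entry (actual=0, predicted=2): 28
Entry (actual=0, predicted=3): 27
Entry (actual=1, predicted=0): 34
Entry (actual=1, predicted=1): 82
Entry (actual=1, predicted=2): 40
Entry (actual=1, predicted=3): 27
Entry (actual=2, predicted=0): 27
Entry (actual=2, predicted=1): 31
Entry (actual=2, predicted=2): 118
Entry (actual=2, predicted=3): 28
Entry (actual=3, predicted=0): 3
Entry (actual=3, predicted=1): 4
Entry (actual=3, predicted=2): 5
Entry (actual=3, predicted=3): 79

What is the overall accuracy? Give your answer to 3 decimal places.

0.604

Accuracy = trace / total = (145+82+118+79=424) / 702 = 424/702 = 0.604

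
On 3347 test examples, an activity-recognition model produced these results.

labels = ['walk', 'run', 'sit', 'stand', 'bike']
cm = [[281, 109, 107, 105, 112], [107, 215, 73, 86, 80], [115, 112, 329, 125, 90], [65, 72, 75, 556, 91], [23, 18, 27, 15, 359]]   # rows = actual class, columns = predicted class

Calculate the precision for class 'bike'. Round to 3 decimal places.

Treat 'bike' as positive and all other classes as negative.
precision = TP/(TP+FP).
bike: TP=359, FP=112+80+90+91=373 → 359/732 = 0.4904

0.490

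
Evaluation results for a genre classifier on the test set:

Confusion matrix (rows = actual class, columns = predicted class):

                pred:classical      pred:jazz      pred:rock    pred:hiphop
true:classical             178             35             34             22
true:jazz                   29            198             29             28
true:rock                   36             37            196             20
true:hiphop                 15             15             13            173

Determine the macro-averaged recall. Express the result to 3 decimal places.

0.710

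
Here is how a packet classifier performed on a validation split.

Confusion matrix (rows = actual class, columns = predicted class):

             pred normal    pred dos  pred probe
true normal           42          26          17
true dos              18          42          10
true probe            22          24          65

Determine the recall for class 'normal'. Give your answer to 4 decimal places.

Take TP from the diagonal, FP from the rest of the 'normal' prediction marginal, FN from the rest of the 'normal' actual marginal.
recall = TP/(TP+FN).
normal: TP=42, FN=26+17=43 → 42/85 = 0.49412

0.4941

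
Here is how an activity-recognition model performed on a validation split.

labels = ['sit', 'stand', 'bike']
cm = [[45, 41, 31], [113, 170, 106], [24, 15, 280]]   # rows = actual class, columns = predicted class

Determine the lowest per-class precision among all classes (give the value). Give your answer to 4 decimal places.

Per-class precision (TP/(TP+FP)):
  sit: TP=45, FP=113+24=137 → 45/182 = 0.24725
  stand: TP=170, FP=41+15=56 → 170/226 = 0.75221
  bike: TP=280, FP=31+106=137 → 280/417 = 0.67146
Lowest is class 'sit' with precision = 0.2473.

0.2473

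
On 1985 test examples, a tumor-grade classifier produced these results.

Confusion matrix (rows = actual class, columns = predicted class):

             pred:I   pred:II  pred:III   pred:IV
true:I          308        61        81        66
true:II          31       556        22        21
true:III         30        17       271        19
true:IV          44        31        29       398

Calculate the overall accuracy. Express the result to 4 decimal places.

0.7723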